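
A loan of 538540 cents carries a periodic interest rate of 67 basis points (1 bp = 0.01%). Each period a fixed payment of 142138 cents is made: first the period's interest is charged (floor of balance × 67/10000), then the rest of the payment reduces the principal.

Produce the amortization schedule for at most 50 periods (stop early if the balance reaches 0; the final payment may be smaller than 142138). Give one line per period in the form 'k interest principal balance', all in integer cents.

1 3608 138530 400010
2 2680 139458 260552
3 1745 140393 120159
4 805 120159 0

1. interest=⌊538540·67/10000⌋=3608; principal=142138-3608=138530; balance=538540-138530=400010
2. interest=⌊400010·67/10000⌋=2680; principal=142138-2680=139458; balance=400010-139458=260552
3. interest=⌊260552·67/10000⌋=1745; principal=142138-1745=140393; balance=260552-140393=120159
4. interest=⌊120159·67/10000⌋=805; principal=min(142138-805,120159)=120159; balance=120159-120159=0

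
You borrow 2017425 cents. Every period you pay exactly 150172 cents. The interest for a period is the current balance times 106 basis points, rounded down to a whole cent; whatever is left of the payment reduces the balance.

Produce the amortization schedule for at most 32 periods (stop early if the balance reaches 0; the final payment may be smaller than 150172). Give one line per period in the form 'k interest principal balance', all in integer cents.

1 21384 128788 1888637
2 20019 130153 1758484
3 18639 131533 1626951
4 17245 132927 1494024
5 15836 134336 1359688
6 14412 135760 1223928
7 12973 137199 1086729
8 11519 138653 948076
9 10049 140123 807953
10 8564 141608 666345
11 7063 143109 523236
12 5546 144626 378610
13 4013 146159 232451
14 2463 147709 84742
15 898 84742 0

1. interest=⌊2017425·106/10000⌋=21384; principal=150172-21384=128788; balance=2017425-128788=1888637
2. interest=⌊1888637·106/10000⌋=20019; principal=150172-20019=130153; balance=1888637-130153=1758484
3. interest=⌊1758484·106/10000⌋=18639; principal=150172-18639=131533; balance=1758484-131533=1626951
4. interest=⌊1626951·106/10000⌋=17245; principal=150172-17245=132927; balance=1626951-132927=1494024
5. interest=⌊1494024·106/10000⌋=15836; principal=150172-15836=134336; balance=1494024-134336=1359688
6. interest=⌊1359688·106/10000⌋=14412; principal=150172-14412=135760; balance=1359688-135760=1223928
7. interest=⌊1223928·106/10000⌋=12973; principal=150172-12973=137199; balance=1223928-137199=1086729
8. interest=⌊1086729·106/10000⌋=11519; principal=150172-11519=138653; balance=1086729-138653=948076
9. interest=⌊948076·106/10000⌋=10049; principal=150172-10049=140123; balance=948076-140123=807953
10. interest=⌊807953·106/10000⌋=8564; principal=150172-8564=141608; balance=807953-141608=666345
11. interest=⌊666345·106/10000⌋=7063; principal=150172-7063=143109; balance=666345-143109=523236
12. interest=⌊523236·106/10000⌋=5546; principal=150172-5546=144626; balance=523236-144626=378610
13. interest=⌊378610·106/10000⌋=4013; principal=150172-4013=146159; balance=378610-146159=232451
14. interest=⌊232451·106/10000⌋=2463; principal=150172-2463=147709; balance=232451-147709=84742
15. interest=⌊84742·106/10000⌋=898; principal=min(150172-898,84742)=84742; balance=84742-84742=0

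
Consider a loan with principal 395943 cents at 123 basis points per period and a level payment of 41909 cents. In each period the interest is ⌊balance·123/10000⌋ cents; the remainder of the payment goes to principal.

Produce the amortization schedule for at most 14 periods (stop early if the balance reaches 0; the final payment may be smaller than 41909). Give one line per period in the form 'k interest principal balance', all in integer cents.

1. interest=⌊395943·123/10000⌋=4870; principal=41909-4870=37039; balance=395943-37039=358904
2. interest=⌊358904·123/10000⌋=4414; principal=41909-4414=37495; balance=358904-37495=321409
3. interest=⌊321409·123/10000⌋=3953; principal=41909-3953=37956; balance=321409-37956=283453
4. interest=⌊283453·123/10000⌋=3486; principal=41909-3486=38423; balance=283453-38423=245030
5. interest=⌊245030·123/10000⌋=3013; principal=41909-3013=38896; balance=245030-38896=206134
6. interest=⌊206134·123/10000⌋=2535; principal=41909-2535=39374; balance=206134-39374=166760
7. interest=⌊166760·123/10000⌋=2051; principal=41909-2051=39858; balance=166760-39858=126902
8. interest=⌊126902·123/10000⌋=1560; principal=41909-1560=40349; balance=126902-40349=86553
9. interest=⌊86553·123/10000⌋=1064; principal=41909-1064=40845; balance=86553-40845=45708
10. interest=⌊45708·123/10000⌋=562; principal=41909-562=41347; balance=45708-41347=4361
11. interest=⌊4361·123/10000⌋=53; principal=min(41909-53,4361)=4361; balance=4361-4361=0

1 4870 37039 358904
2 4414 37495 321409
3 3953 37956 283453
4 3486 38423 245030
5 3013 38896 206134
6 2535 39374 166760
7 2051 39858 126902
8 1560 40349 86553
9 1064 40845 45708
10 562 41347 4361
11 53 4361 0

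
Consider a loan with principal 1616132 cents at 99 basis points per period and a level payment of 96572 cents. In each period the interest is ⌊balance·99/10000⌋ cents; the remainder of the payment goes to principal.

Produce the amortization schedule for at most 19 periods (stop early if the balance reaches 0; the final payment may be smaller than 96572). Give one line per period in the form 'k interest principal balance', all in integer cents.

1. interest=⌊1616132·99/10000⌋=15999; principal=96572-15999=80573; balance=1616132-80573=1535559
2. interest=⌊1535559·99/10000⌋=15202; principal=96572-15202=81370; balance=1535559-81370=1454189
3. interest=⌊1454189·99/10000⌋=14396; principal=96572-14396=82176; balance=1454189-82176=1372013
4. interest=⌊1372013·99/10000⌋=13582; principal=96572-13582=82990; balance=1372013-82990=1289023
5. interest=⌊1289023·99/10000⌋=12761; principal=96572-12761=83811; balance=1289023-83811=1205212
6. interest=⌊1205212·99/10000⌋=11931; principal=96572-11931=84641; balance=1205212-84641=1120571
7. interest=⌊1120571·99/10000⌋=11093; principal=96572-11093=85479; balance=1120571-85479=1035092
8. interest=⌊1035092·99/10000⌋=10247; principal=96572-10247=86325; balance=1035092-86325=948767
9. interest=⌊948767·99/10000⌋=9392; principal=96572-9392=87180; balance=948767-87180=861587
10. interest=⌊861587·99/10000⌋=8529; principal=96572-8529=88043; balance=861587-88043=773544
11. interest=⌊773544·99/10000⌋=7658; principal=96572-7658=88914; balance=773544-88914=684630
12. interest=⌊684630·99/10000⌋=6777; principal=96572-6777=89795; balance=684630-89795=594835
13. interest=⌊594835·99/10000⌋=5888; principal=96572-5888=90684; balance=594835-90684=504151
14. interest=⌊504151·99/10000⌋=4991; principal=96572-4991=91581; balance=504151-91581=412570
15. interest=⌊412570·99/10000⌋=4084; principal=96572-4084=92488; balance=412570-92488=320082
16. interest=⌊320082·99/10000⌋=3168; principal=96572-3168=93404; balance=320082-93404=226678
17. interest=⌊226678·99/10000⌋=2244; principal=96572-2244=94328; balance=226678-94328=132350
18. interest=⌊132350·99/10000⌋=1310; principal=96572-1310=95262; balance=132350-95262=37088
19. interest=⌊37088·99/10000⌋=367; principal=min(96572-367,37088)=37088; balance=37088-37088=0

1 15999 80573 1535559
2 15202 81370 1454189
3 14396 82176 1372013
4 13582 82990 1289023
5 12761 83811 1205212
6 11931 84641 1120571
7 11093 85479 1035092
8 10247 86325 948767
9 9392 87180 861587
10 8529 88043 773544
11 7658 88914 684630
12 6777 89795 594835
13 5888 90684 504151
14 4991 91581 412570
15 4084 92488 320082
16 3168 93404 226678
17 2244 94328 132350
18 1310 95262 37088
19 367 37088 0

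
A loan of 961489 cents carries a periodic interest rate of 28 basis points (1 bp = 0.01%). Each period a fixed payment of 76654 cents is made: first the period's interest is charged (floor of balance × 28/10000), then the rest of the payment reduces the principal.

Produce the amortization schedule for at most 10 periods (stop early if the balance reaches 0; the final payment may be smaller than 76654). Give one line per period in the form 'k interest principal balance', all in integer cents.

1. interest=⌊961489·28/10000⌋=2692; principal=76654-2692=73962; balance=961489-73962=887527
2. interest=⌊887527·28/10000⌋=2485; principal=76654-2485=74169; balance=887527-74169=813358
3. interest=⌊813358·28/10000⌋=2277; principal=76654-2277=74377; balance=813358-74377=738981
4. interest=⌊738981·28/10000⌋=2069; principal=76654-2069=74585; balance=738981-74585=664396
5. interest=⌊664396·28/10000⌋=1860; principal=76654-1860=74794; balance=664396-74794=589602
6. interest=⌊589602·28/10000⌋=1650; principal=76654-1650=75004; balance=589602-75004=514598
7. interest=⌊514598·28/10000⌋=1440; principal=76654-1440=75214; balance=514598-75214=439384
8. interest=⌊439384·28/10000⌋=1230; principal=76654-1230=75424; balance=439384-75424=363960
9. interest=⌊363960·28/10000⌋=1019; principal=76654-1019=75635; balance=363960-75635=288325
10. interest=⌊288325·28/10000⌋=807; principal=76654-807=75847; balance=288325-75847=212478

1 2692 73962 887527
2 2485 74169 813358
3 2277 74377 738981
4 2069 74585 664396
5 1860 74794 589602
6 1650 75004 514598
7 1440 75214 439384
8 1230 75424 363960
9 1019 75635 288325
10 807 75847 212478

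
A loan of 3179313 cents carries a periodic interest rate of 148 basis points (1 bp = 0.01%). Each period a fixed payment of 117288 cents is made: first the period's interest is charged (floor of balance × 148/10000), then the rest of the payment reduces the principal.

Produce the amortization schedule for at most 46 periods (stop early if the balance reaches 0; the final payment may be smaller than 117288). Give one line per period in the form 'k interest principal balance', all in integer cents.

1 47053 70235 3109078
2 46014 71274 3037804
3 44959 72329 2965475
4 43889 73399 2892076
5 42802 74486 2817590
6 41700 75588 2742002
7 40581 76707 2665295
8 39446 77842 2587453
9 38294 78994 2508459
10 37125 80163 2428296
11 35938 81350 2346946
12 34734 82554 2264392
13 33513 83775 2180617
14 32273 85015 2095602
15 31014 86274 2009328
16 29738 87550 1921778
17 28442 88846 1832932
18 27127 90161 1742771
19 25793 91495 1651276
20 24438 92850 1558426
21 23064 94224 1464202
22 21670 95618 1368584
23 20255 97033 1271551
24 18818 98470 1173081
25 17361 99927 1073154
26 15882 101406 971748
27 14381 102907 868841
28 12858 104430 764411
29 11313 105975 658436
30 9744 107544 550892
31 8153 109135 441757
32 6538 110750 331007
33 4898 112390 218617
34 3235 114053 104564
35 1547 104564 0

1. interest=⌊3179313·148/10000⌋=47053; principal=117288-47053=70235; balance=3179313-70235=3109078
2. interest=⌊3109078·148/10000⌋=46014; principal=117288-46014=71274; balance=3109078-71274=3037804
3. interest=⌊3037804·148/10000⌋=44959; principal=117288-44959=72329; balance=3037804-72329=2965475
4. interest=⌊2965475·148/10000⌋=43889; principal=117288-43889=73399; balance=2965475-73399=2892076
5. interest=⌊2892076·148/10000⌋=42802; principal=117288-42802=74486; balance=2892076-74486=2817590
6. interest=⌊2817590·148/10000⌋=41700; principal=117288-41700=75588; balance=2817590-75588=2742002
7. interest=⌊2742002·148/10000⌋=40581; principal=117288-40581=76707; balance=2742002-76707=2665295
8. interest=⌊2665295·148/10000⌋=39446; principal=117288-39446=77842; balance=2665295-77842=2587453
9. interest=⌊2587453·148/10000⌋=38294; principal=117288-38294=78994; balance=2587453-78994=2508459
10. interest=⌊2508459·148/10000⌋=37125; principal=117288-37125=80163; balance=2508459-80163=2428296
11. interest=⌊2428296·148/10000⌋=35938; principal=117288-35938=81350; balance=2428296-81350=2346946
12. interest=⌊2346946·148/10000⌋=34734; principal=117288-34734=82554; balance=2346946-82554=2264392
13. interest=⌊2264392·148/10000⌋=33513; principal=117288-33513=83775; balance=2264392-83775=2180617
14. interest=⌊2180617·148/10000⌋=32273; principal=117288-32273=85015; balance=2180617-85015=2095602
15. interest=⌊2095602·148/10000⌋=31014; principal=117288-31014=86274; balance=2095602-86274=2009328
16. interest=⌊2009328·148/10000⌋=29738; principal=117288-29738=87550; balance=2009328-87550=1921778
17. interest=⌊1921778·148/10000⌋=28442; principal=117288-28442=88846; balance=1921778-88846=1832932
18. interest=⌊1832932·148/10000⌋=27127; principal=117288-27127=90161; balance=1832932-90161=1742771
19. interest=⌊1742771·148/10000⌋=25793; principal=117288-25793=91495; balance=1742771-91495=1651276
20. interest=⌊1651276·148/10000⌋=24438; principal=117288-24438=92850; balance=1651276-92850=1558426
21. interest=⌊1558426·148/10000⌋=23064; principal=117288-23064=94224; balance=1558426-94224=1464202
22. interest=⌊1464202·148/10000⌋=21670; principal=117288-21670=95618; balance=1464202-95618=1368584
23. interest=⌊1368584·148/10000⌋=20255; principal=117288-20255=97033; balance=1368584-97033=1271551
24. interest=⌊1271551·148/10000⌋=18818; principal=117288-18818=98470; balance=1271551-98470=1173081
25. interest=⌊1173081·148/10000⌋=17361; principal=117288-17361=99927; balance=1173081-99927=1073154
26. interest=⌊1073154·148/10000⌋=15882; principal=117288-15882=101406; balance=1073154-101406=971748
27. interest=⌊971748·148/10000⌋=14381; principal=117288-14381=102907; balance=971748-102907=868841
28. interest=⌊868841·148/10000⌋=12858; principal=117288-12858=104430; balance=868841-104430=764411
29. interest=⌊764411·148/10000⌋=11313; principal=117288-11313=105975; balance=764411-105975=658436
30. interest=⌊658436·148/10000⌋=9744; principal=117288-9744=107544; balance=658436-107544=550892
31. interest=⌊550892·148/10000⌋=8153; principal=117288-8153=109135; balance=550892-109135=441757
32. interest=⌊441757·148/10000⌋=6538; principal=117288-6538=110750; balance=441757-110750=331007
33. interest=⌊331007·148/10000⌋=4898; principal=117288-4898=112390; balance=331007-112390=218617
34. interest=⌊218617·148/10000⌋=3235; principal=117288-3235=114053; balance=218617-114053=104564
35. interest=⌊104564·148/10000⌋=1547; principal=min(117288-1547,104564)=104564; balance=104564-104564=0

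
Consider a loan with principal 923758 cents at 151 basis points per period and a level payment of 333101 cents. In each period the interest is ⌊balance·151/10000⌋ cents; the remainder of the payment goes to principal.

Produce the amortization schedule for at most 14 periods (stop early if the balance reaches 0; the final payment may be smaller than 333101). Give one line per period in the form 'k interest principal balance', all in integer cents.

1. interest=⌊923758·151/10000⌋=13948; principal=333101-13948=319153; balance=923758-319153=604605
2. interest=⌊604605·151/10000⌋=9129; principal=333101-9129=323972; balance=604605-323972=280633
3. interest=⌊280633·151/10000⌋=4237; principal=min(333101-4237,280633)=280633; balance=280633-280633=0

1 13948 319153 604605
2 9129 323972 280633
3 4237 280633 0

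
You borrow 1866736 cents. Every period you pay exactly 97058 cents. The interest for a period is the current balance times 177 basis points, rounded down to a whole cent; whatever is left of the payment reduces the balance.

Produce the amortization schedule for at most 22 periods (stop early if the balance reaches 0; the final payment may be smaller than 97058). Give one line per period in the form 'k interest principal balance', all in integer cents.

1. interest=⌊1866736·177/10000⌋=33041; principal=97058-33041=64017; balance=1866736-64017=1802719
2. interest=⌊1802719·177/10000⌋=31908; principal=97058-31908=65150; balance=1802719-65150=1737569
3. interest=⌊1737569·177/10000⌋=30754; principal=97058-30754=66304; balance=1737569-66304=1671265
4. interest=⌊1671265·177/10000⌋=29581; principal=97058-29581=67477; balance=1671265-67477=1603788
5. interest=⌊1603788·177/10000⌋=28387; principal=97058-28387=68671; balance=1603788-68671=1535117
6. interest=⌊1535117·177/10000⌋=27171; principal=97058-27171=69887; balance=1535117-69887=1465230
7. interest=⌊1465230·177/10000⌋=25934; principal=97058-25934=71124; balance=1465230-71124=1394106
8. interest=⌊1394106·177/10000⌋=24675; principal=97058-24675=72383; balance=1394106-72383=1321723
9. interest=⌊1321723·177/10000⌋=23394; principal=97058-23394=73664; balance=1321723-73664=1248059
10. interest=⌊1248059·177/10000⌋=22090; principal=97058-22090=74968; balance=1248059-74968=1173091
11. interest=⌊1173091·177/10000⌋=20763; principal=97058-20763=76295; balance=1173091-76295=1096796
12. interest=⌊1096796·177/10000⌋=19413; principal=97058-19413=77645; balance=1096796-77645=1019151
13. interest=⌊1019151·177/10000⌋=18038; principal=97058-18038=79020; balance=1019151-79020=940131
14. interest=⌊940131·177/10000⌋=16640; principal=97058-16640=80418; balance=940131-80418=859713
15. interest=⌊859713·177/10000⌋=15216; principal=97058-15216=81842; balance=859713-81842=777871
16. interest=⌊777871·177/10000⌋=13768; principal=97058-13768=83290; balance=777871-83290=694581
17. interest=⌊694581·177/10000⌋=12294; principal=97058-12294=84764; balance=694581-84764=609817
18. interest=⌊609817·177/10000⌋=10793; principal=97058-10793=86265; balance=609817-86265=523552
19. interest=⌊523552·177/10000⌋=9266; principal=97058-9266=87792; balance=523552-87792=435760
20. interest=⌊435760·177/10000⌋=7712; principal=97058-7712=89346; balance=435760-89346=346414
21. interest=⌊346414·177/10000⌋=6131; principal=97058-6131=90927; balance=346414-90927=255487
22. interest=⌊255487·177/10000⌋=4522; principal=97058-4522=92536; balance=255487-92536=162951

1 33041 64017 1802719
2 31908 65150 1737569
3 30754 66304 1671265
4 29581 67477 1603788
5 28387 68671 1535117
6 27171 69887 1465230
7 25934 71124 1394106
8 24675 72383 1321723
9 23394 73664 1248059
10 22090 74968 1173091
11 20763 76295 1096796
12 19413 77645 1019151
13 18038 79020 940131
14 16640 80418 859713
15 15216 81842 777871
16 13768 83290 694581
17 12294 84764 609817
18 10793 86265 523552
19 9266 87792 435760
20 7712 89346 346414
21 6131 90927 255487
22 4522 92536 162951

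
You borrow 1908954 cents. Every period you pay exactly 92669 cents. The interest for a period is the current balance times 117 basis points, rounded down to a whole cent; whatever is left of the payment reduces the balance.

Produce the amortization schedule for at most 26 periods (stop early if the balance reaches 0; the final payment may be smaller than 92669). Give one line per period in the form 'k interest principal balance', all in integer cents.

1 22334 70335 1838619
2 21511 71158 1767461
3 20679 71990 1695471
4 19837 72832 1622639
5 18984 73685 1548954
6 18122 74547 1474407
7 17250 75419 1398988
8 16368 76301 1322687
9 15475 77194 1245493
10 14572 78097 1167396
11 13658 79011 1088385
12 12734 79935 1008450
13 11798 80871 927579
14 10852 81817 845762
15 9895 82774 762988
16 8926 83743 679245
17 7947 84722 594523
18 6955 85714 508809
19 5953 86716 422093
20 4938 87731 334362
21 3912 88757 245605
22 2873 89796 155809
23 1822 90847 64962
24 760 64962 0

1. interest=⌊1908954·117/10000⌋=22334; principal=92669-22334=70335; balance=1908954-70335=1838619
2. interest=⌊1838619·117/10000⌋=21511; principal=92669-21511=71158; balance=1838619-71158=1767461
3. interest=⌊1767461·117/10000⌋=20679; principal=92669-20679=71990; balance=1767461-71990=1695471
4. interest=⌊1695471·117/10000⌋=19837; principal=92669-19837=72832; balance=1695471-72832=1622639
5. interest=⌊1622639·117/10000⌋=18984; principal=92669-18984=73685; balance=1622639-73685=1548954
6. interest=⌊1548954·117/10000⌋=18122; principal=92669-18122=74547; balance=1548954-74547=1474407
7. interest=⌊1474407·117/10000⌋=17250; principal=92669-17250=75419; balance=1474407-75419=1398988
8. interest=⌊1398988·117/10000⌋=16368; principal=92669-16368=76301; balance=1398988-76301=1322687
9. interest=⌊1322687·117/10000⌋=15475; principal=92669-15475=77194; balance=1322687-77194=1245493
10. interest=⌊1245493·117/10000⌋=14572; principal=92669-14572=78097; balance=1245493-78097=1167396
11. interest=⌊1167396·117/10000⌋=13658; principal=92669-13658=79011; balance=1167396-79011=1088385
12. interest=⌊1088385·117/10000⌋=12734; principal=92669-12734=79935; balance=1088385-79935=1008450
13. interest=⌊1008450·117/10000⌋=11798; principal=92669-11798=80871; balance=1008450-80871=927579
14. interest=⌊927579·117/10000⌋=10852; principal=92669-10852=81817; balance=927579-81817=845762
15. interest=⌊845762·117/10000⌋=9895; principal=92669-9895=82774; balance=845762-82774=762988
16. interest=⌊762988·117/10000⌋=8926; principal=92669-8926=83743; balance=762988-83743=679245
17. interest=⌊679245·117/10000⌋=7947; principal=92669-7947=84722; balance=679245-84722=594523
18. interest=⌊594523·117/10000⌋=6955; principal=92669-6955=85714; balance=594523-85714=508809
19. interest=⌊508809·117/10000⌋=5953; principal=92669-5953=86716; balance=508809-86716=422093
20. interest=⌊422093·117/10000⌋=4938; principal=92669-4938=87731; balance=422093-87731=334362
21. interest=⌊334362·117/10000⌋=3912; principal=92669-3912=88757; balance=334362-88757=245605
22. interest=⌊245605·117/10000⌋=2873; principal=92669-2873=89796; balance=245605-89796=155809
23. interest=⌊155809·117/10000⌋=1822; principal=92669-1822=90847; balance=155809-90847=64962
24. interest=⌊64962·117/10000⌋=760; principal=min(92669-760,64962)=64962; balance=64962-64962=0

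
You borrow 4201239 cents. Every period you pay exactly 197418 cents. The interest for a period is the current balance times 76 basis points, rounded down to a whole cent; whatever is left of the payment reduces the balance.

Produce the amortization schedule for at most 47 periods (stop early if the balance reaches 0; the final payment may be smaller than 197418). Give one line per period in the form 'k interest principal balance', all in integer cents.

1 31929 165489 4035750
2 30671 166747 3869003
3 29404 168014 3700989
4 28127 169291 3531698
5 26840 170578 3361120
6 25544 171874 3189246
7 24238 173180 3016066
8 22922 174496 2841570
9 21595 175823 2665747
10 20259 177159 2488588
11 18913 178505 2310083
12 17556 179862 2130221
13 16189 181229 1948992
14 14812 182606 1766386
15 13424 183994 1582392
16 12026 185392 1397000
17 10617 186801 1210199
18 9197 188221 1021978
19 7767 189651 832327
20 6325 191093 641234
21 4873 192545 448689
22 3410 194008 254681
23 1935 195483 59198
24 449 59198 0

1. interest=⌊4201239·76/10000⌋=31929; principal=197418-31929=165489; balance=4201239-165489=4035750
2. interest=⌊4035750·76/10000⌋=30671; principal=197418-30671=166747; balance=4035750-166747=3869003
3. interest=⌊3869003·76/10000⌋=29404; principal=197418-29404=168014; balance=3869003-168014=3700989
4. interest=⌊3700989·76/10000⌋=28127; principal=197418-28127=169291; balance=3700989-169291=3531698
5. interest=⌊3531698·76/10000⌋=26840; principal=197418-26840=170578; balance=3531698-170578=3361120
6. interest=⌊3361120·76/10000⌋=25544; principal=197418-25544=171874; balance=3361120-171874=3189246
7. interest=⌊3189246·76/10000⌋=24238; principal=197418-24238=173180; balance=3189246-173180=3016066
8. interest=⌊3016066·76/10000⌋=22922; principal=197418-22922=174496; balance=3016066-174496=2841570
9. interest=⌊2841570·76/10000⌋=21595; principal=197418-21595=175823; balance=2841570-175823=2665747
10. interest=⌊2665747·76/10000⌋=20259; principal=197418-20259=177159; balance=2665747-177159=2488588
11. interest=⌊2488588·76/10000⌋=18913; principal=197418-18913=178505; balance=2488588-178505=2310083
12. interest=⌊2310083·76/10000⌋=17556; principal=197418-17556=179862; balance=2310083-179862=2130221
13. interest=⌊2130221·76/10000⌋=16189; principal=197418-16189=181229; balance=2130221-181229=1948992
14. interest=⌊1948992·76/10000⌋=14812; principal=197418-14812=182606; balance=1948992-182606=1766386
15. interest=⌊1766386·76/10000⌋=13424; principal=197418-13424=183994; balance=1766386-183994=1582392
16. interest=⌊1582392·76/10000⌋=12026; principal=197418-12026=185392; balance=1582392-185392=1397000
17. interest=⌊1397000·76/10000⌋=10617; principal=197418-10617=186801; balance=1397000-186801=1210199
18. interest=⌊1210199·76/10000⌋=9197; principal=197418-9197=188221; balance=1210199-188221=1021978
19. interest=⌊1021978·76/10000⌋=7767; principal=197418-7767=189651; balance=1021978-189651=832327
20. interest=⌊832327·76/10000⌋=6325; principal=197418-6325=191093; balance=832327-191093=641234
21. interest=⌊641234·76/10000⌋=4873; principal=197418-4873=192545; balance=641234-192545=448689
22. interest=⌊448689·76/10000⌋=3410; principal=197418-3410=194008; balance=448689-194008=254681
23. interest=⌊254681·76/10000⌋=1935; principal=197418-1935=195483; balance=254681-195483=59198
24. interest=⌊59198·76/10000⌋=449; principal=min(197418-449,59198)=59198; balance=59198-59198=0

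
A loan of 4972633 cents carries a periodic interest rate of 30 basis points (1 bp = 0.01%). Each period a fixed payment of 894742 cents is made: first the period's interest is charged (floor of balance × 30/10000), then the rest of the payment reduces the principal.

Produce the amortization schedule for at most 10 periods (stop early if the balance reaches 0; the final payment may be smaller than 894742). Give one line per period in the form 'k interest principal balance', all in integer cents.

1. interest=⌊4972633·30/10000⌋=14917; principal=894742-14917=879825; balance=4972633-879825=4092808
2. interest=⌊4092808·30/10000⌋=12278; principal=894742-12278=882464; balance=4092808-882464=3210344
3. interest=⌊3210344·30/10000⌋=9631; principal=894742-9631=885111; balance=3210344-885111=2325233
4. interest=⌊2325233·30/10000⌋=6975; principal=894742-6975=887767; balance=2325233-887767=1437466
5. interest=⌊1437466·30/10000⌋=4312; principal=894742-4312=890430; balance=1437466-890430=547036
6. interest=⌊547036·30/10000⌋=1641; principal=min(894742-1641,547036)=547036; balance=547036-547036=0

1 14917 879825 4092808
2 12278 882464 3210344
3 9631 885111 2325233
4 6975 887767 1437466
5 4312 890430 547036
6 1641 547036 0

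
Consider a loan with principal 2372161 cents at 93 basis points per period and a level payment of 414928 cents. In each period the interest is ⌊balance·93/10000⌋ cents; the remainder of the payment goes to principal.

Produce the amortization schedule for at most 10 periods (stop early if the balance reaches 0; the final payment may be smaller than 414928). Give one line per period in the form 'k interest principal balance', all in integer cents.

1 22061 392867 1979294
2 18407 396521 1582773
3 14719 400209 1182564
4 10997 403931 778633
5 7241 407687 370946
6 3449 370946 0

1. interest=⌊2372161·93/10000⌋=22061; principal=414928-22061=392867; balance=2372161-392867=1979294
2. interest=⌊1979294·93/10000⌋=18407; principal=414928-18407=396521; balance=1979294-396521=1582773
3. interest=⌊1582773·93/10000⌋=14719; principal=414928-14719=400209; balance=1582773-400209=1182564
4. interest=⌊1182564·93/10000⌋=10997; principal=414928-10997=403931; balance=1182564-403931=778633
5. interest=⌊778633·93/10000⌋=7241; principal=414928-7241=407687; balance=778633-407687=370946
6. interest=⌊370946·93/10000⌋=3449; principal=min(414928-3449,370946)=370946; balance=370946-370946=0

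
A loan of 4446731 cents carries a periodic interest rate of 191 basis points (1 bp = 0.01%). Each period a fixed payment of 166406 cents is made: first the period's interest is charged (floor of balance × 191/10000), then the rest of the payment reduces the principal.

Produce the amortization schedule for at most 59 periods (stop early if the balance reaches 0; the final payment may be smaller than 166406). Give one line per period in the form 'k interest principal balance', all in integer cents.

1. interest=⌊4446731·191/10000⌋=84932; principal=166406-84932=81474; balance=4446731-81474=4365257
2. interest=⌊4365257·191/10000⌋=83376; principal=166406-83376=83030; balance=4365257-83030=4282227
3. interest=⌊4282227·191/10000⌋=81790; principal=166406-81790=84616; balance=4282227-84616=4197611
4. interest=⌊4197611·191/10000⌋=80174; principal=166406-80174=86232; balance=4197611-86232=4111379
5. interest=⌊4111379·191/10000⌋=78527; principal=166406-78527=87879; balance=4111379-87879=4023500
6. interest=⌊4023500·191/10000⌋=76848; principal=166406-76848=89558; balance=4023500-89558=3933942
7. interest=⌊3933942·191/10000⌋=75138; principal=166406-75138=91268; balance=3933942-91268=3842674
8. interest=⌊3842674·191/10000⌋=73395; principal=166406-73395=93011; balance=3842674-93011=3749663
9. interest=⌊3749663·191/10000⌋=71618; principal=166406-71618=94788; balance=3749663-94788=3654875
10. interest=⌊3654875·191/10000⌋=69808; principal=166406-69808=96598; balance=3654875-96598=3558277
11. interest=⌊3558277·191/10000⌋=67963; principal=166406-67963=98443; balance=3558277-98443=3459834
12. interest=⌊3459834·191/10000⌋=66082; principal=166406-66082=100324; balance=3459834-100324=3359510
13. interest=⌊3359510·191/10000⌋=64166; principal=166406-64166=102240; balance=3359510-102240=3257270
14. interest=⌊3257270·191/10000⌋=62213; principal=166406-62213=104193; balance=3257270-104193=3153077
15. interest=⌊3153077·191/10000⌋=60223; principal=166406-60223=106183; balance=3153077-106183=3046894
16. interest=⌊3046894·191/10000⌋=58195; principal=166406-58195=108211; balance=3046894-108211=2938683
17. interest=⌊2938683·191/10000⌋=56128; principal=166406-56128=110278; balance=2938683-110278=2828405
18. interest=⌊2828405·191/10000⌋=54022; principal=166406-54022=112384; balance=2828405-112384=2716021
19. interest=⌊2716021·191/10000⌋=51876; principal=166406-51876=114530; balance=2716021-114530=2601491
20. interest=⌊2601491·191/10000⌋=49688; principal=166406-49688=116718; balance=2601491-116718=2484773
21. interest=⌊2484773·191/10000⌋=47459; principal=166406-47459=118947; balance=2484773-118947=2365826
22. interest=⌊2365826·191/10000⌋=45187; principal=166406-45187=121219; balance=2365826-121219=2244607
23. interest=⌊2244607·191/10000⌋=42871; principal=166406-42871=123535; balance=2244607-123535=2121072
24. interest=⌊2121072·191/10000⌋=40512; principal=166406-40512=125894; balance=2121072-125894=1995178
25. interest=⌊1995178·191/10000⌋=38107; principal=166406-38107=128299; balance=1995178-128299=1866879
26. interest=⌊1866879·191/10000⌋=35657; principal=166406-35657=130749; balance=1866879-130749=1736130
27. interest=⌊1736130·191/10000⌋=33160; principal=166406-33160=133246; balance=1736130-133246=1602884
28. interest=⌊1602884·191/10000⌋=30615; principal=166406-30615=135791; balance=1602884-135791=1467093
29. interest=⌊1467093·191/10000⌋=28021; principal=166406-28021=138385; balance=1467093-138385=1328708
30. interest=⌊1328708·191/10000⌋=25378; principal=166406-25378=141028; balance=1328708-141028=1187680
31. interest=⌊1187680·191/10000⌋=22684; principal=166406-22684=143722; balance=1187680-143722=1043958
32. interest=⌊1043958·191/10000⌋=19939; principal=166406-19939=146467; balance=1043958-146467=897491
33. interest=⌊897491·191/10000⌋=17142; principal=166406-17142=149264; balance=897491-149264=748227
34. interest=⌊748227·191/10000⌋=14291; principal=166406-14291=152115; balance=748227-152115=596112
35. interest=⌊596112·191/10000⌋=11385; principal=166406-11385=155021; balance=596112-155021=441091
36. interest=⌊441091·191/10000⌋=8424; principal=166406-8424=157982; balance=441091-157982=283109
37. interest=⌊283109·191/10000⌋=5407; principal=166406-5407=160999; balance=283109-160999=122110
38. interest=⌊122110·191/10000⌋=2332; principal=min(166406-2332,122110)=122110; balance=122110-122110=0

1 84932 81474 4365257
2 83376 83030 4282227
3 81790 84616 4197611
4 80174 86232 4111379
5 78527 87879 4023500
6 76848 89558 3933942
7 75138 91268 3842674
8 73395 93011 3749663
9 71618 94788 3654875
10 69808 96598 3558277
11 67963 98443 3459834
12 66082 100324 3359510
13 64166 102240 3257270
14 62213 104193 3153077
15 60223 106183 3046894
16 58195 108211 2938683
17 56128 110278 2828405
18 54022 112384 2716021
19 51876 114530 2601491
20 49688 116718 2484773
21 47459 118947 2365826
22 45187 121219 2244607
23 42871 123535 2121072
24 40512 125894 1995178
25 38107 128299 1866879
26 35657 130749 1736130
27 33160 133246 1602884
28 30615 135791 1467093
29 28021 138385 1328708
30 25378 141028 1187680
31 22684 143722 1043958
32 19939 146467 897491
33 17142 149264 748227
34 14291 152115 596112
35 11385 155021 441091
36 8424 157982 283109
37 5407 160999 122110
38 2332 122110 0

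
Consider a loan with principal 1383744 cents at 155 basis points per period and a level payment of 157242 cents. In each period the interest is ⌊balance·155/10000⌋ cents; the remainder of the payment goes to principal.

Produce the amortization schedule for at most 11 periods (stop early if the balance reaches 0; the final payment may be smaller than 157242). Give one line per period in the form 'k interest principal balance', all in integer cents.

1. interest=⌊1383744·155/10000⌋=21448; principal=157242-21448=135794; balance=1383744-135794=1247950
2. interest=⌊1247950·155/10000⌋=19343; principal=157242-19343=137899; balance=1247950-137899=1110051
3. interest=⌊1110051·155/10000⌋=17205; principal=157242-17205=140037; balance=1110051-140037=970014
4. interest=⌊970014·155/10000⌋=15035; principal=157242-15035=142207; balance=970014-142207=827807
5. interest=⌊827807·155/10000⌋=12831; principal=157242-12831=144411; balance=827807-144411=683396
6. interest=⌊683396·155/10000⌋=10592; principal=157242-10592=146650; balance=683396-146650=536746
7. interest=⌊536746·155/10000⌋=8319; principal=157242-8319=148923; balance=536746-148923=387823
8. interest=⌊387823·155/10000⌋=6011; principal=157242-6011=151231; balance=387823-151231=236592
9. interest=⌊236592·155/10000⌋=3667; principal=157242-3667=153575; balance=236592-153575=83017
10. interest=⌊83017·155/10000⌋=1286; principal=min(157242-1286,83017)=83017; balance=83017-83017=0

1 21448 135794 1247950
2 19343 137899 1110051
3 17205 140037 970014
4 15035 142207 827807
5 12831 144411 683396
6 10592 146650 536746
7 8319 148923 387823
8 6011 151231 236592
9 3667 153575 83017
10 1286 83017 0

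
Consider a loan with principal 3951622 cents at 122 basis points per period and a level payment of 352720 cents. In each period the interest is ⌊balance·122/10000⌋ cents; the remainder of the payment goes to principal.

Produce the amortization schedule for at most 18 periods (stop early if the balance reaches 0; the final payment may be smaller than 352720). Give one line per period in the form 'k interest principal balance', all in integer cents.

1 48209 304511 3647111
2 44494 308226 3338885
3 40734 311986 3026899
4 36928 315792 2711107
5 33075 319645 2391462
6 29175 323545 2067917
7 25228 327492 1740425
8 21233 331487 1408938
9 17189 335531 1073407
10 13095 339625 733782
11 8952 343768 390014
12 4758 347962 42052
13 513 42052 0

1. interest=⌊3951622·122/10000⌋=48209; principal=352720-48209=304511; balance=3951622-304511=3647111
2. interest=⌊3647111·122/10000⌋=44494; principal=352720-44494=308226; balance=3647111-308226=3338885
3. interest=⌊3338885·122/10000⌋=40734; principal=352720-40734=311986; balance=3338885-311986=3026899
4. interest=⌊3026899·122/10000⌋=36928; principal=352720-36928=315792; balance=3026899-315792=2711107
5. interest=⌊2711107·122/10000⌋=33075; principal=352720-33075=319645; balance=2711107-319645=2391462
6. interest=⌊2391462·122/10000⌋=29175; principal=352720-29175=323545; balance=2391462-323545=2067917
7. interest=⌊2067917·122/10000⌋=25228; principal=352720-25228=327492; balance=2067917-327492=1740425
8. interest=⌊1740425·122/10000⌋=21233; principal=352720-21233=331487; balance=1740425-331487=1408938
9. interest=⌊1408938·122/10000⌋=17189; principal=352720-17189=335531; balance=1408938-335531=1073407
10. interest=⌊1073407·122/10000⌋=13095; principal=352720-13095=339625; balance=1073407-339625=733782
11. interest=⌊733782·122/10000⌋=8952; principal=352720-8952=343768; balance=733782-343768=390014
12. interest=⌊390014·122/10000⌋=4758; principal=352720-4758=347962; balance=390014-347962=42052
13. interest=⌊42052·122/10000⌋=513; principal=min(352720-513,42052)=42052; balance=42052-42052=0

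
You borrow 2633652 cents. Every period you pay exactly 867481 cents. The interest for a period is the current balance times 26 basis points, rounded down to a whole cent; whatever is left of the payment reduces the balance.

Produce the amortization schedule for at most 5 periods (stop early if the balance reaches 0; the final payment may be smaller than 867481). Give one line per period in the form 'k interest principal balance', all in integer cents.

1. interest=⌊2633652·26/10000⌋=6847; principal=867481-6847=860634; balance=2633652-860634=1773018
2. interest=⌊1773018·26/10000⌋=4609; principal=867481-4609=862872; balance=1773018-862872=910146
3. interest=⌊910146·26/10000⌋=2366; principal=867481-2366=865115; balance=910146-865115=45031
4. interest=⌊45031·26/10000⌋=117; principal=min(867481-117,45031)=45031; balance=45031-45031=0

1 6847 860634 1773018
2 4609 862872 910146
3 2366 865115 45031
4 117 45031 0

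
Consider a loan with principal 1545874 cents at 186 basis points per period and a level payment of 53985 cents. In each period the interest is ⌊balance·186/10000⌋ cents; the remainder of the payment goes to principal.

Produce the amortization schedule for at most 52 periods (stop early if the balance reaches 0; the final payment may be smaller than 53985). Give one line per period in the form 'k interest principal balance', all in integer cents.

1. interest=⌊1545874·186/10000⌋=28753; principal=53985-28753=25232; balance=1545874-25232=1520642
2. interest=⌊1520642·186/10000⌋=28283; principal=53985-28283=25702; balance=1520642-25702=1494940
3. interest=⌊1494940·186/10000⌋=27805; principal=53985-27805=26180; balance=1494940-26180=1468760
4. interest=⌊1468760·186/10000⌋=27318; principal=53985-27318=26667; balance=1468760-26667=1442093
5. interest=⌊1442093·186/10000⌋=26822; principal=53985-26822=27163; balance=1442093-27163=1414930
6. interest=⌊1414930·186/10000⌋=26317; principal=53985-26317=27668; balance=1414930-27668=1387262
7. interest=⌊1387262·186/10000⌋=25803; principal=53985-25803=28182; balance=1387262-28182=1359080
8. interest=⌊1359080·186/10000⌋=25278; principal=53985-25278=28707; balance=1359080-28707=1330373
9. interest=⌊1330373·186/10000⌋=24744; principal=53985-24744=29241; balance=1330373-29241=1301132
10. interest=⌊1301132·186/10000⌋=24201; principal=53985-24201=29784; balance=1301132-29784=1271348
11. interest=⌊1271348·186/10000⌋=23647; principal=53985-23647=30338; balance=1271348-30338=1241010
12. interest=⌊1241010·186/10000⌋=23082; principal=53985-23082=30903; balance=1241010-30903=1210107
13. interest=⌊1210107·186/10000⌋=22507; principal=53985-22507=31478; balance=1210107-31478=1178629
14. interest=⌊1178629·186/10000⌋=21922; principal=53985-21922=32063; balance=1178629-32063=1146566
15. interest=⌊1146566·186/10000⌋=21326; principal=53985-21326=32659; balance=1146566-32659=1113907
16. interest=⌊1113907·186/10000⌋=20718; principal=53985-20718=33267; balance=1113907-33267=1080640
17. interest=⌊1080640·186/10000⌋=20099; principal=53985-20099=33886; balance=1080640-33886=1046754
18. interest=⌊1046754·186/10000⌋=19469; principal=53985-19469=34516; balance=1046754-34516=1012238
19. interest=⌊1012238·186/10000⌋=18827; principal=53985-18827=35158; balance=1012238-35158=977080
20. interest=⌊977080·186/10000⌋=18173; principal=53985-18173=35812; balance=977080-35812=941268
21. interest=⌊941268·186/10000⌋=17507; principal=53985-17507=36478; balance=941268-36478=904790
22. interest=⌊904790·186/10000⌋=16829; principal=53985-16829=37156; balance=904790-37156=867634
23. interest=⌊867634·186/10000⌋=16137; principal=53985-16137=37848; balance=867634-37848=829786
24. interest=⌊829786·186/10000⌋=15434; principal=53985-15434=38551; balance=829786-38551=791235
25. interest=⌊791235·186/10000⌋=14716; principal=53985-14716=39269; balance=791235-39269=751966
26. interest=⌊751966·186/10000⌋=13986; principal=53985-13986=39999; balance=751966-39999=711967
27. interest=⌊711967·186/10000⌋=13242; principal=53985-13242=40743; balance=711967-40743=671224
28. interest=⌊671224·186/10000⌋=12484; principal=53985-12484=41501; balance=671224-41501=629723
29. interest=⌊629723·186/10000⌋=11712; principal=53985-11712=42273; balance=629723-42273=587450
30. interest=⌊587450·186/10000⌋=10926; principal=53985-10926=43059; balance=587450-43059=544391
31. interest=⌊544391·186/10000⌋=10125; principal=53985-10125=43860; balance=544391-43860=500531
32. interest=⌊500531·186/10000⌋=9309; principal=53985-9309=44676; balance=500531-44676=455855
33. interest=⌊455855·186/10000⌋=8478; principal=53985-8478=45507; balance=455855-45507=410348
34. interest=⌊410348·186/10000⌋=7632; principal=53985-7632=46353; balance=410348-46353=363995
35. interest=⌊363995·186/10000⌋=6770; principal=53985-6770=47215; balance=363995-47215=316780
36. interest=⌊316780·186/10000⌋=5892; principal=53985-5892=48093; balance=316780-48093=268687
37. interest=⌊268687·186/10000⌋=4997; principal=53985-4997=48988; balance=268687-48988=219699
38. interest=⌊219699·186/10000⌋=4086; principal=53985-4086=49899; balance=219699-49899=169800
39. interest=⌊169800·186/10000⌋=3158; principal=53985-3158=50827; balance=169800-50827=118973
40. interest=⌊118973·186/10000⌋=2212; principal=53985-2212=51773; balance=118973-51773=67200
41. interest=⌊67200·186/10000⌋=1249; principal=53985-1249=52736; balance=67200-52736=14464
42. interest=⌊14464·186/10000⌋=269; principal=min(53985-269,14464)=14464; balance=14464-14464=0

1 28753 25232 1520642
2 28283 25702 1494940
3 27805 26180 1468760
4 27318 26667 1442093
5 26822 27163 1414930
6 26317 27668 1387262
7 25803 28182 1359080
8 25278 28707 1330373
9 24744 29241 1301132
10 24201 29784 1271348
11 23647 30338 1241010
12 23082 30903 1210107
13 22507 31478 1178629
14 21922 32063 1146566
15 21326 32659 1113907
16 20718 33267 1080640
17 20099 33886 1046754
18 19469 34516 1012238
19 18827 35158 977080
20 18173 35812 941268
21 17507 36478 904790
22 16829 37156 867634
23 16137 37848 829786
24 15434 38551 791235
25 14716 39269 751966
26 13986 39999 711967
27 13242 40743 671224
28 12484 41501 629723
29 11712 42273 587450
30 10926 43059 544391
31 10125 43860 500531
32 9309 44676 455855
33 8478 45507 410348
34 7632 46353 363995
35 6770 47215 316780
36 5892 48093 268687
37 4997 48988 219699
38 4086 49899 169800
39 3158 50827 118973
40 2212 51773 67200
41 1249 52736 14464
42 269 14464 0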